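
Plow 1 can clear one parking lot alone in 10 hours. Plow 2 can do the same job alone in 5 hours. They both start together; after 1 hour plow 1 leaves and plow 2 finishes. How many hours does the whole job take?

In the first 1 hour the combined rate is 3/10, so 3/10 of the job is done, leaving 7/10.
After plow 1 leaves the rate is 1/5 per hour; the remaining 7/10 takes 7/2 hours.
Total = 1 + 7/2 = 9/2 hours.

9/2 hours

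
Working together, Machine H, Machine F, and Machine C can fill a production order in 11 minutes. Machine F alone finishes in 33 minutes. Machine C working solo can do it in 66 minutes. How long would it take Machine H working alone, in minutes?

22 minutes

Combined rate is 1/11 per minute.
Known contribution: 1/33 + 1/66 = (2 + 1)/66 = 3/66 = 1/22 per minute.
So Machine H's rate is 1/11 − 1/22 = 1/22, meaning 22 minutes alone.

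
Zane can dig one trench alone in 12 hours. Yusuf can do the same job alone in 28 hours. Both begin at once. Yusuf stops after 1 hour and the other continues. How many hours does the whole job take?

81/7 hours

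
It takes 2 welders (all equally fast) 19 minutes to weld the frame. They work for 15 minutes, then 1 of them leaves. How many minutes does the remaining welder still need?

8 minutes

One welder does 1/38 of the job per minute.
After 15 minutes with 2 welders, 15/19 is done (4/19 left).
With 1 welder the rate is 1/38, so the rest takes 4/19 ÷ 1/38 = 8 minutes.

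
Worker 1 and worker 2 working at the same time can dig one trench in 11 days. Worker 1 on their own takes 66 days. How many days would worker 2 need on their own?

Combined rate is 1/11 per day.
Known contribution: 1/66 per day.
So worker 2's rate is 1/11 − 1/66 = 5/66, meaning 66/5 days alone.

66/5 days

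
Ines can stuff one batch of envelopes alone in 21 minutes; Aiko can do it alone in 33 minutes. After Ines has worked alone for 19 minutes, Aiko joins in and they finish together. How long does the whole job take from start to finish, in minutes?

182/9 minutes

In 19 minutes Ines does 19/21 of the job, leaving 2/21.
Ines and Aiko together work at 6/77 per minute, so finishing takes 2/21 ÷ 6/77 = 11/9 minutes.
Total time = 19 + 11/9 = 182/9 minutes.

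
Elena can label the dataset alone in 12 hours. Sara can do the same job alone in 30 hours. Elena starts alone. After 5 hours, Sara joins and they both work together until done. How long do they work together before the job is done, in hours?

In the first 5 hours Elena alone does 5/12 of the job, leaving 7/12.
Once everyone is working, combined rate: 1/12 + 1/30 = (5 + 2)/60 = 7/60 per hour.
Remaining 7/12 at 7/60 per hour takes 5 hours.

5 hours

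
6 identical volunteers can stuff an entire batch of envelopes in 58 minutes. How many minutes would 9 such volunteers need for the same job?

Total work is 6·58 = 348 volunteer-minutes.
With 9 volunteers: 348/9 = 116/3 minutes.

116/3 minutes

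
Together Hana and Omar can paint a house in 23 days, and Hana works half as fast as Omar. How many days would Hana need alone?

69 days

Let Omar's rate be r; then Hana's rate is (1/2)r, so together (1/2 + 1)r = (3/2)r = 1/23.
Thus r = 2/69 per day.
Omar alone: 69/2 days; Hana alone: 69 days.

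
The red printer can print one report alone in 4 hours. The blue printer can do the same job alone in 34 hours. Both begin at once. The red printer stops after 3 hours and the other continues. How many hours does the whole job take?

17/2 hours

In the first 3 hours the combined rate is 19/68, so 57/68 of the job is done, leaving 11/68.
After the red printer leaves the rate is 1/34 per hour; the remaining 11/68 takes 11/2 hours.
Total = 3 + 11/2 = 17/2 hours.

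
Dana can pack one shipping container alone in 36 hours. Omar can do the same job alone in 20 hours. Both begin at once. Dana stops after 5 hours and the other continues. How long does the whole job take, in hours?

155/9 hours

In the first 5 hours the combined rate is 7/90, so 7/18 of the job is done, leaving 11/18.
After Dana leaves the rate is 1/20 per hour; the remaining 11/18 takes 110/9 hours.
Total = 5 + 110/9 = 155/9 hours.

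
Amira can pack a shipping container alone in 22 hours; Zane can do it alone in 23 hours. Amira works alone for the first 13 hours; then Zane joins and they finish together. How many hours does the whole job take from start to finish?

In 13 hours Amira does 13/22 of the job, leaving 9/22.
Amira and Zane together work at 45/506 per hour, so finishing takes 9/22 ÷ 45/506 = 23/5 hours.
Total time = 13 + 23/5 = 88/5 hours.

88/5 hours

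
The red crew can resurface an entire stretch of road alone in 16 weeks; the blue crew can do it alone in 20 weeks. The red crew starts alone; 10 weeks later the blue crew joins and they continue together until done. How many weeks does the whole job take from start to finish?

40/3 weeks

In 10 weeks the red crew does 10/16 = 5/8 of the job, leaving 3/8.
The red crew and the blue crew together work at 9/80 per week, so finishing takes 3/8 ÷ 9/80 = 10/3 weeks.
Total time = 10 + 10/3 = 40/3 weeks.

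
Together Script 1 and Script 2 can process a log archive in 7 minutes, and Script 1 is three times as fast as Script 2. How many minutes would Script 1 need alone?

Let Script 2's rate be r; then Script 1's rate is 3r, so together (3 + 1)r = 4r = 1/7.
Thus r = 1/28 per minute.
Script 2 alone: 28 minutes; Script 1 alone: 28/3 minutes.

28/3 minutes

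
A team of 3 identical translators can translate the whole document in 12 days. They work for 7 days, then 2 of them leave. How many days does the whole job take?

22 days

One translator does 1/36 of the job per day.
After 7 days with 3 translators, 7/12 is done (5/12 left).
With 1 translator the rate is 1/36, so the rest takes 5/12 ÷ 1/36 = 15 days.
Total = 7 + 15 = 22 days.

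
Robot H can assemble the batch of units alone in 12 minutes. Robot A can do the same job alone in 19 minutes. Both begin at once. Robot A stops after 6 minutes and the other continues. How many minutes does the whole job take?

In the first 6 minutes the combined rate is 31/228, so 31/38 of the job is done, leaving 7/38.
After robot A leaves the rate is 1/12 per minute; the remaining 7/38 takes 42/19 minutes.
Total = 6 + 42/19 = 156/19 minutes.

156/19 minutes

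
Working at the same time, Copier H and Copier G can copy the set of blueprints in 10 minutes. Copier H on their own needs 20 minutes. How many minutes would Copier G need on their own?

20 minutes

Combined rate is 1/10 per minute.
Known contribution: 1/20 per minute.
So Copier G's rate is 1/10 − 1/20 = 1/20, meaning 20 minutes alone.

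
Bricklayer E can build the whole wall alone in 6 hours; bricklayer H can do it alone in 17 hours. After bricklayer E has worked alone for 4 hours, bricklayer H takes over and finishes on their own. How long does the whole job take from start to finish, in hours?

29/3 hours

In 4 hours bricklayer E does 4/6 = 2/3 of the job, leaving 1/3.
Bricklayer H works at 1/17 per hour, so finishing takes 1/3 ÷ 1/17 = 17/3 hours.
Total time = 4 + 17/3 = 29/3 hours.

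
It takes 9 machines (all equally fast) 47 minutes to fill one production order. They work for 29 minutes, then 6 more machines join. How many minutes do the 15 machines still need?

One machine does 1/423 of the job per minute.
After 29 minutes with 9 machines, 29/47 is done (18/47 left).
With 15 machines the rate is 15/423 = 5/141, so the rest takes 18/47 ÷ 5/141 = 54/5 minutes.

54/5 minutes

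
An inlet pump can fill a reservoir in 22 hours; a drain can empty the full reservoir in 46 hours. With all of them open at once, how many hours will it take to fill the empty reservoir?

253/6 hours

Net rate = 1/22 − 1/46 = (23 − 11)/506 = 12/506 = 6/253 per hour.
Filling time = 1 ÷ (6/253) = 253/6 hours.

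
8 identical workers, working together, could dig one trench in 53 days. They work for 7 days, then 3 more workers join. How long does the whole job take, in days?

445/11 days

One worker does 1/424 of the job per day.
After 7 days with 8 workers, 7/53 is done (46/53 left).
With 11 workers the rate is 11/424, so the rest takes 46/53 ÷ 11/424 = 368/11 days.
Total = 7 + 368/11 = 445/11 days.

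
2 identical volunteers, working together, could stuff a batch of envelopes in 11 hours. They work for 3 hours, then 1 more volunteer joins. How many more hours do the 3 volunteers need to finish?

16/3 hours

One volunteer does 1/22 of the job per hour.
After 3 hours with 2 volunteers, 3/11 is done (8/11 left).
With 3 volunteers the rate is 3/22, so the rest takes 8/11 ÷ 3/22 = 16/3 hours.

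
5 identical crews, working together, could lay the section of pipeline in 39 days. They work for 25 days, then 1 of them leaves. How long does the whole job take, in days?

One crew does 1/195 of the job per day.
After 25 days with 5 crews, 25/39 is done (14/39 left).
With 4 crews the rate is 4/195, so the rest takes 14/39 ÷ 4/195 = 35/2 days.
Total = 25 + 35/2 = 85/2 days.

85/2 days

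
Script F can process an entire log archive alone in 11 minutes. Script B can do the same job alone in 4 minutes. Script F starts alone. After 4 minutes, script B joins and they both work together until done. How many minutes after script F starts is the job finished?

In the first 4 minutes script F alone does 4/11 of the job, leaving 7/11.
Once everyone is working, combined rate: 1/11 + 1/4 = (4 + 11)/44 = 15/44 per minute.
Remaining 7/11 at 15/44 per minute takes 28/15 minutes.
Total from the start = 4 + 28/15 = 88/15 minutes.

88/15 minutes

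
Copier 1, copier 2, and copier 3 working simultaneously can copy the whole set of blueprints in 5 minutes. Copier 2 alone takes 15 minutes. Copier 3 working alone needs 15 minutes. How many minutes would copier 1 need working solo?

15 minutes

Combined rate is 1/5 per minute.
Known contribution: 1/15 + 1/15 = (1 + 1)/15 = 2/15 per minute.
So copier 1's rate is 1/5 − 2/15 = 1/15, meaning 15 minutes alone.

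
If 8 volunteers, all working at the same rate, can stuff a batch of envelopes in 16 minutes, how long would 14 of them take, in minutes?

64/7 minutes

Total work is 8·16 = 128 volunteer-minutes.
With 14 volunteers: 128/14 = 64/7 minutes.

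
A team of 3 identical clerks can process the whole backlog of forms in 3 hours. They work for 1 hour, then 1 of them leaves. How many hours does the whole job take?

One clerk does 1/9 of the job per hour.
After 1 hour with 3 clerks, 1/3 is done (2/3 left).
With 2 clerks the rate is 2/9, so the rest takes 2/3 ÷ 2/9 = 3 hours.
Total = 1 + 3 = 4 hours.

4 hours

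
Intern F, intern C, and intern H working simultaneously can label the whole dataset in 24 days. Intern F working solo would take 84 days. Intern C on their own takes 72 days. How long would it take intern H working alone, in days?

63 days

Combined rate is 1/24 per day.
Known contribution: 1/84 + 1/72 = (6 + 7)/504 = 13/504 per day.
So intern H's rate is 1/24 − 13/504 = 1/63, meaning 63 days alone.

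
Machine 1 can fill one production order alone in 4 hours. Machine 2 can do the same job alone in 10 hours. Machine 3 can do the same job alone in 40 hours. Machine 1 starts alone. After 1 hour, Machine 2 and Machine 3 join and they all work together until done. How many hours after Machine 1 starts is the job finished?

3 hours

In the first 1 hour Machine 1 alone does 1/4 of the job, leaving 3/4.
Once everyone is working, combined rate: 1/4 + 1/10 + 1/40 = (10 + 4 + 1)/40 = 15/40 = 3/8 per hour.
Remaining 3/4 at 3/8 per hour takes 2 hours.
Total from the start = 1 + 2 = 3 hours.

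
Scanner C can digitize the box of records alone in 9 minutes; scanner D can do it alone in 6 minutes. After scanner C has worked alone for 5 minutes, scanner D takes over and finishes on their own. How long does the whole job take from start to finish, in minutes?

In 5 minutes scanner C does 5/9 of the job, leaving 4/9.
Scanner D works at 1/6 per minute, so finishing takes 4/9 ÷ 1/6 = 8/3 minutes.
Total time = 5 + 8/3 = 23/3 minutes.

23/3 minutes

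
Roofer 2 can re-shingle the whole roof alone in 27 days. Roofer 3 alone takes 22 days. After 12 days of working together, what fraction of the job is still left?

1/99

Combined rate: 1/27 + 1/22 = (22 + 27)/594 = 49/594 per day.
In 12 days they complete 12·49/594 = 98/99 of the job.
So 1/99 remains.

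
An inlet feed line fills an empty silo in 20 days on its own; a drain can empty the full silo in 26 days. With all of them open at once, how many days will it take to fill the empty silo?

260/3 days

Net rate = 1/20 − 1/26 = (13 − 10)/260 = 3/260 per day.
Filling time = 1 ÷ (3/260) = 260/3 days.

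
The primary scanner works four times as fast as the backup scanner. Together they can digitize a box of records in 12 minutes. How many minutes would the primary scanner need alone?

15 minutes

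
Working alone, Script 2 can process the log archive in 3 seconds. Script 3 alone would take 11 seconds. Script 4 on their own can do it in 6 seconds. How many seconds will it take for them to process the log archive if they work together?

22/13 seconds

Combined rate: 1/3 + 1/11 + 1/6 = (22 + 6 + 11)/66 = 39/66 = 13/22 per second.
Time = 1 ÷ (13/22) = 22/13 seconds.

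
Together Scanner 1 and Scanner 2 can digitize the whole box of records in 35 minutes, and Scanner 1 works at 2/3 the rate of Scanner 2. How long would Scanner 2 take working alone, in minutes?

175/3 minutes

Let Scanner 2's rate be r; then Scanner 1's rate is (2/3)r, so together (2/3 + 1)r = (5/3)r = 1/35.
Thus r = 3/175 per minute.
Scanner 2 alone: 175/3 minutes; Scanner 1 alone: 175/2 minutes.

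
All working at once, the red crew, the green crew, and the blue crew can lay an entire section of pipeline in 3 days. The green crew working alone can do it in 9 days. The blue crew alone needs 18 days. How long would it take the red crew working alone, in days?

6 days

Combined rate is 1/3 per day.
Known contribution: 1/9 + 1/18 = (2 + 1)/18 = 3/18 = 1/6 per day.
So the red crew's rate is 1/3 − 1/6 = 1/6, meaning 6 days alone.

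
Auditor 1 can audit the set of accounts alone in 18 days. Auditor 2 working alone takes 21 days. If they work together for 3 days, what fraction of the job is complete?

Combined rate: 1/18 + 1/21 = (7 + 6)/126 = 13/126 per day.
In 3 days they complete 3·13/126 = 13/42 of the job.

13/42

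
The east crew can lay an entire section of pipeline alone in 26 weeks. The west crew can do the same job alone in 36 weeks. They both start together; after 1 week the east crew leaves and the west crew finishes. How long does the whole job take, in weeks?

450/13 weeks

In the first 1 week the combined rate is 31/468, so 31/468 of the job is done, leaving 437/468.
After the east crew leaves the rate is 1/36 per week; the remaining 437/468 takes 437/13 weeks.
Total = 1 + 437/13 = 450/13 weeks.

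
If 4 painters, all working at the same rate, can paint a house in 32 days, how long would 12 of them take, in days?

32/3 days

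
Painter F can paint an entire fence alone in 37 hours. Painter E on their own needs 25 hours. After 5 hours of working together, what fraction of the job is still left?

123/185

Combined rate: 1/37 + 1/25 = (25 + 37)/925 = 62/925 per hour.
In 5 hours they complete 5·62/925 = 62/185 of the job.
So 123/185 remains.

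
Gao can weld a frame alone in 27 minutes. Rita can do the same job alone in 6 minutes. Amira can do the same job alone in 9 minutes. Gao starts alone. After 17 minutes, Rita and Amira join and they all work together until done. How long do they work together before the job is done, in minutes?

20/17 minutes

In the first 17 minutes Gao alone does 17/27 of the job, leaving 10/27.
Once everyone is working, combined rate: 1/27 + 1/6 + 1/9 = (2 + 9 + 6)/54 = 17/54 per minute.
Remaining 10/27 at 17/54 per minute takes 20/17 minutes.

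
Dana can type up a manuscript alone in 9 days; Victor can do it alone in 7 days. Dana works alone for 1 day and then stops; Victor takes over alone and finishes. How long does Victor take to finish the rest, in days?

In 1 day Dana does 1/9 of the job, leaving 8/9.
Victor works at 1/7 per day, so finishing takes 8/9 ÷ 1/7 = 56/9 days.

56/9 days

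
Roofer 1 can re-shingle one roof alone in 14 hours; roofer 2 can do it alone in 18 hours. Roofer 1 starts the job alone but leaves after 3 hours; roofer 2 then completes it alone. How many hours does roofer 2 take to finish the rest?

In 3 hours roofer 1 does 3/14 of the job, leaving 11/14.
Roofer 2 works at 1/18 per hour, so finishing takes 11/14 ÷ 1/18 = 99/7 hours.

99/7 hours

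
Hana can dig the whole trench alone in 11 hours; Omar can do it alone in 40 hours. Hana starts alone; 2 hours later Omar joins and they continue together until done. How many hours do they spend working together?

In 2 hours Hana does 2/11 of the job, leaving 9/11.
Hana and Omar together work at 51/440 per hour, so finishing takes 9/11 ÷ 51/440 = 120/17 hours.

120/17 hours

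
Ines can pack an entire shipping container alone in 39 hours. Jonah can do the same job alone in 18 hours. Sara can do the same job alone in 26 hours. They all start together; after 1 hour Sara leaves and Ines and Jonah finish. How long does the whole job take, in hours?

225/19 hours

In the first 1 hour the combined rate is 14/117, so 14/117 of the job is done, leaving 103/117.
After Sara leaves the rate is 19/234 per hour; the remaining 103/117 takes 206/19 hours.
Total = 1 + 206/19 = 225/19 hours.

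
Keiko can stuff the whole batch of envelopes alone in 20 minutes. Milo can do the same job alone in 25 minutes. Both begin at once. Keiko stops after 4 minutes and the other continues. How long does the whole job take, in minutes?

20 minutes

In the first 4 minutes the combined rate is 9/100, so 9/25 of the job is done, leaving 16/25.
After Keiko leaves the rate is 1/25 per minute; the remaining 16/25 takes 16 minutes.
Total = 4 + 16 = 20 minutes.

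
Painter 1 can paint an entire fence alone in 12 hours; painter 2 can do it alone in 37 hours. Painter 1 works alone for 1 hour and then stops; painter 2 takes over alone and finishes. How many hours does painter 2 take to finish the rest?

407/12 hours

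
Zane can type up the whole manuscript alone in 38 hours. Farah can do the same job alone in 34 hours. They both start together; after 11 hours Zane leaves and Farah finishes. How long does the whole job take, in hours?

459/19 hours

In the first 11 hours the combined rate is 18/323, so 198/323 of the job is done, leaving 125/323.
After Zane leaves the rate is 1/34 per hour; the remaining 125/323 takes 250/19 hours.
Total = 11 + 250/19 = 459/19 hours.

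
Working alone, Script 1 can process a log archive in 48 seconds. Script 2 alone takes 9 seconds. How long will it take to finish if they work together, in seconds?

With two workers the combined time is the product over the sum: 48·9/(48+9) = 432/57 = 144/19 seconds.

144/19 seconds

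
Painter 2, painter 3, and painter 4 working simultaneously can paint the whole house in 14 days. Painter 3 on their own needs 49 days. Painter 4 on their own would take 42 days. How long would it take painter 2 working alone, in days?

Combined rate is 1/14 per day.
Known contribution: 1/49 + 1/42 = (6 + 7)/294 = 13/294 per day.
So painter 2's rate is 1/14 − 13/294 = 4/147, meaning 147/4 days alone.

147/4 days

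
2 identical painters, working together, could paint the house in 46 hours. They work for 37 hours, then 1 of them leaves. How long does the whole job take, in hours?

55 hours

One painter does 1/92 of the job per hour.
After 37 hours with 2 painters, 37/46 is done (9/46 left).
With 1 painter the rate is 1/92, so the rest takes 9/46 ÷ 1/92 = 18 hours.
Total = 37 + 18 = 55 hours.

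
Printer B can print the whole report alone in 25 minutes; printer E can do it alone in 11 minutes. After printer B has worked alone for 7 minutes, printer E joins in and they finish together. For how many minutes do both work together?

In 7 minutes printer B does 7/25 of the job, leaving 18/25.
Printer B and printer E together work at 36/275 per minute, so finishing takes 18/25 ÷ 36/275 = 11/2 minutes.

11/2 minutes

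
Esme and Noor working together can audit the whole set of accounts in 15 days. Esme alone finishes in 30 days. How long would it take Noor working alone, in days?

30 days

Combined rate is 1/15 per day.
Known contribution: 1/30 per day.
So Noor's rate is 1/15 − 1/30 = 1/30, meaning 30 days alone.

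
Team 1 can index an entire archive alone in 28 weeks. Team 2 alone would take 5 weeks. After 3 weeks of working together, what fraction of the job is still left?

41/140

Combined rate: 1/28 + 1/5 = (5 + 28)/140 = 33/140 per week.
In 3 weeks they complete 3·33/140 = 99/140 of the job.
So 41/140 remains.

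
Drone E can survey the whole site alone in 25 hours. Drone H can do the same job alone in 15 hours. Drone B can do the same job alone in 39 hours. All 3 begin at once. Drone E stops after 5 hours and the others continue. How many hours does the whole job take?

26/3 hours

In the first 5 hours the combined rate is 43/325, so 43/65 of the job is done, leaving 22/65.
After drone E leaves the rate is 6/65 per hour; the remaining 22/65 takes 11/3 hours.
Total = 5 + 11/3 = 26/3 hours.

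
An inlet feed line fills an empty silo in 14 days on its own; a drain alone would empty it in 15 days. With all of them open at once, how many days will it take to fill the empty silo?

210 days

Net rate = 1/14 − 1/15 = (15 − 14)/210 = 1/210 per day.
Filling time = 1 ÷ (1/210) = 210 days.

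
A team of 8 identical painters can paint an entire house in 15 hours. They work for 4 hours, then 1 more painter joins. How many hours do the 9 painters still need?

One painter does 1/120 of the job per hour.
After 4 hours with 8 painters, 4/15 is done (11/15 left).
With 9 painters the rate is 9/120 = 3/40, so the rest takes 11/15 ÷ 3/40 = 88/9 hours.

88/9 hours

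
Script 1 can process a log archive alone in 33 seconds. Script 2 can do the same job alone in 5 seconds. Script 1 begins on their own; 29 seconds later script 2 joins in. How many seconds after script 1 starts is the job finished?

561/19 seconds

In the first 29 seconds script 1 alone does 29/33 of the job, leaving 4/33.
Once everyone is working, combined rate: 1/33 + 1/5 = (5 + 33)/165 = 38/165 per second.
Remaining 4/33 at 38/165 per second takes 10/19 seconds.
Total from the start = 29 + 10/19 = 561/19 seconds.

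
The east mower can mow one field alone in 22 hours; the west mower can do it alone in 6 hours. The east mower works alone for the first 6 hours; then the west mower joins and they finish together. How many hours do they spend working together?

In 6 hours the east mower does 6/22 = 3/11 of the job, leaving 8/11.
The east mower and the west mower together work at 7/33 per hour, so finishing takes 8/11 ÷ 7/33 = 24/7 hours.

24/7 hours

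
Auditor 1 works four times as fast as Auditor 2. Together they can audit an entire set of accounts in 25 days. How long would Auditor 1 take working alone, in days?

Let Auditor 2's rate be r; then Auditor 1's rate is 4r, so together (4 + 1)r = 5r = 1/25.
Thus r = 1/125 per day.
Auditor 2 alone: 125 days; Auditor 1 alone: 125/4 days.

125/4 days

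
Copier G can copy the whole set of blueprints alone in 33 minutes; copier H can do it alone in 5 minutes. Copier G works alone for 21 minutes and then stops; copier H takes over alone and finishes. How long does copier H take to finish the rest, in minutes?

20/11 minutes

In 21 minutes copier G does 21/33 = 7/11 of the job, leaving 4/11.
Copier H works at 1/5 per minute, so finishing takes 4/11 ÷ 1/5 = 20/11 minutes.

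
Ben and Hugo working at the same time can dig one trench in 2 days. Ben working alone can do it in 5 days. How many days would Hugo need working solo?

Combined rate is 1/2 per day.
Known contribution: 1/5 per day.
So Hugo's rate is 1/2 − 1/5 = 3/10, meaning 10/3 days alone.

10/3 days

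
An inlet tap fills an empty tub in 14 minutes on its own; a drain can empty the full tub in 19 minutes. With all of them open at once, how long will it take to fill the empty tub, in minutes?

266/5 minutes

Net rate = 1/14 − 1/19 = (19 − 14)/266 = 5/266 per minute.
Filling time = 1 ÷ (5/266) = 266/5 minutes.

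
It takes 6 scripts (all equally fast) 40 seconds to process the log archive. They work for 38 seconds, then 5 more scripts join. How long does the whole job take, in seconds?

430/11 seconds

One script does 1/240 of the job per second.
After 38 seconds with 6 scripts, 19/20 is done (1/20 left).
With 11 scripts the rate is 11/240, so the rest takes 1/20 ÷ 11/240 = 12/11 seconds.
Total = 38 + 12/11 = 430/11 seconds.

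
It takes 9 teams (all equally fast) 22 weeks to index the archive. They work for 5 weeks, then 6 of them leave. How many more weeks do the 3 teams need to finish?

One team does 1/198 of the job per week.
After 5 weeks with 9 teams, 5/22 is done (17/22 left).
With 3 teams the rate is 3/198 = 1/66, so the rest takes 17/22 ÷ 1/66 = 51 weeks.

51 weeks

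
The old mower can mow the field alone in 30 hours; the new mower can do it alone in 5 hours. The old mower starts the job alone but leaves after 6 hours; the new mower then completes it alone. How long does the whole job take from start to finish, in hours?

In 6 hours the old mower does 6/30 = 1/5 of the job, leaving 4/5.
The new mower works at 1/5 per hour, so finishing takes 4/5 ÷ 1/5 = 4 hours.
Total time = 6 + 4 = 10 hours.

10 hours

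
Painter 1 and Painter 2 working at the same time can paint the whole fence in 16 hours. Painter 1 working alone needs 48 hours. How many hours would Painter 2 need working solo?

Combined rate is 1/16 per hour.
Known contribution: 1/48 per hour.
So Painter 2's rate is 1/16 − 1/48 = 1/24, meaning 24 hours alone.

24 hours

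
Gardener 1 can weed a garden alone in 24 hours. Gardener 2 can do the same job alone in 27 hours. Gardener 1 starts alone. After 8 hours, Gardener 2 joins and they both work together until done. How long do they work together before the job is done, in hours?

144/17 hours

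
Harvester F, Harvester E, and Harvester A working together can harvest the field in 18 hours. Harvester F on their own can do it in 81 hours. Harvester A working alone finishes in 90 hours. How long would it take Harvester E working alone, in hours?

Combined rate is 1/18 per hour.
Known contribution: 1/81 + 1/90 = (10 + 9)/810 = 19/810 per hour.
So Harvester E's rate is 1/18 − 19/810 = 13/405, meaning 405/13 hours alone.

405/13 hours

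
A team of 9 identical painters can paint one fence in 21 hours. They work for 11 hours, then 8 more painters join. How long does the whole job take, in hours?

One painter does 1/189 of the job per hour.
After 11 hours with 9 painters, 11/21 is done (10/21 left).
With 17 painters the rate is 17/189, so the rest takes 10/21 ÷ 17/189 = 90/17 hours.
Total = 11 + 90/17 = 277/17 hours.

277/17 hours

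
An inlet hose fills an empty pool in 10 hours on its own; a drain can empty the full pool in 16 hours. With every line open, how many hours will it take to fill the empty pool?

80/3 hours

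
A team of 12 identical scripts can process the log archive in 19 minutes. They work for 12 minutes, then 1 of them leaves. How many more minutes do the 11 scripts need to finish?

One script does 1/228 of the job per minute.
After 12 minutes with 12 scripts, 12/19 is done (7/19 left).
With 11 scripts the rate is 11/228, so the rest takes 7/19 ÷ 11/228 = 84/11 minutes.

84/11 minutes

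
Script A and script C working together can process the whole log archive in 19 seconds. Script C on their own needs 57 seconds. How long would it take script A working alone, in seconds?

Combined rate is 1/19 per second.
Known contribution: 1/57 per second.
So script A's rate is 1/19 − 1/57 = 2/57, meaning 57/2 seconds alone.

57/2 seconds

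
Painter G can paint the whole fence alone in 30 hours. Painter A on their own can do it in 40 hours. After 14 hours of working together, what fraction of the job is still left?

11/60

Combined rate: 1/30 + 1/40 = (4 + 3)/120 = 7/120 per hour.
In 14 hours they complete 14·7/120 = 49/60 of the job.
So 11/60 remains.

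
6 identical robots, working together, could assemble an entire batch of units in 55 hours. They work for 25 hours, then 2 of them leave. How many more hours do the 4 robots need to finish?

One robot does 1/330 of the job per hour.
After 25 hours with 6 robots, 5/11 is done (6/11 left).
With 4 robots the rate is 4/330 = 2/165, so the rest takes 6/11 ÷ 2/165 = 45 hours.

45 hours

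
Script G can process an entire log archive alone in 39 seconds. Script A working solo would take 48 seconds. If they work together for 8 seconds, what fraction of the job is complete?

Combined rate: 1/39 + 1/48 = (16 + 13)/624 = 29/624 per second.
In 8 seconds they complete 8·29/624 = 29/78 of the job.

29/78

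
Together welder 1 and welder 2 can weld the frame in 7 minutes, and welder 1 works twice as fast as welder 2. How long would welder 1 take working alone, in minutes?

Let welder 2's rate be r; then welder 1's rate is 2r, so together (2 + 1)r = 3r = 1/7.
Thus r = 1/21 per minute.
Welder 2 alone: 21 minutes; welder 1 alone: 21/2 minutes.

21/2 minutes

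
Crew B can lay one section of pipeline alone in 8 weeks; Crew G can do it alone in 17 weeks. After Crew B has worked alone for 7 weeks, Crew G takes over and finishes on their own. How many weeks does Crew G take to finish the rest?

In 7 weeks Crew B does 7/8 of the job, leaving 1/8.
Crew G works at 1/17 per week, so finishing takes 1/8 ÷ 1/17 = 17/8 weeks.

17/8 weeks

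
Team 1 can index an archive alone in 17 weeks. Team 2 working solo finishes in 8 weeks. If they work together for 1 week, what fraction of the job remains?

Combined rate: 1/17 + 1/8 = (8 + 17)/136 = 25/136 per week.
In 1 week they complete 1·25/136 = 25/136 of the job.
So 111/136 remains.

111/136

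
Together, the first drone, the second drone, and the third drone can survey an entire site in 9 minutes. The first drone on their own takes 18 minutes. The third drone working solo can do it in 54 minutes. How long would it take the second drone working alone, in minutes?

27 minutes

Combined rate is 1/9 per minute.
Known contribution: 1/18 + 1/54 = (3 + 1)/54 = 4/54 = 2/27 per minute.
So the second drone's rate is 1/9 − 2/27 = 1/27, meaning 27 minutes alone.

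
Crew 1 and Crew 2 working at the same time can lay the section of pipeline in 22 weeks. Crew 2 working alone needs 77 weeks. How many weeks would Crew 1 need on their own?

Combined rate is 1/22 per week.
Known contribution: 1/77 per week.
So Crew 1's rate is 1/22 − 1/77 = 5/154, meaning 154/5 weeks alone.

154/5 weeks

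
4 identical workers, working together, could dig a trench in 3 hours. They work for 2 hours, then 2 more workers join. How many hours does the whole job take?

8/3 hours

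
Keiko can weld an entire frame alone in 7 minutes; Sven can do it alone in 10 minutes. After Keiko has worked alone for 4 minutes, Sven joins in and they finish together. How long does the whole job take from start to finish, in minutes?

98/17 minutes

In 4 minutes Keiko does 4/7 of the job, leaving 3/7.
Keiko and Sven together work at 17/70 per minute, so finishing takes 3/7 ÷ 17/70 = 30/17 minutes.
Total time = 4 + 30/17 = 98/17 minutes.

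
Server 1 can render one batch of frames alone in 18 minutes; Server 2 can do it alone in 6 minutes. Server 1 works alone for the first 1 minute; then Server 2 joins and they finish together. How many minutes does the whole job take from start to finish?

In 1 minute Server 1 does 1/18 of the job, leaving 17/18.
Server 1 and Server 2 together work at 2/9 per minute, so finishing takes 17/18 ÷ 2/9 = 17/4 minutes.
Total time = 1 + 17/4 = 21/4 minutes.

21/4 minutes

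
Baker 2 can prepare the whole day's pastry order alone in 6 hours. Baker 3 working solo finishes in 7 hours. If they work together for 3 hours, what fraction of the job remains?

Combined rate: 1/6 + 1/7 = (7 + 6)/42 = 13/42 per hour.
In 3 hours they complete 3·13/42 = 13/14 of the job.
So 1/14 remains.

1/14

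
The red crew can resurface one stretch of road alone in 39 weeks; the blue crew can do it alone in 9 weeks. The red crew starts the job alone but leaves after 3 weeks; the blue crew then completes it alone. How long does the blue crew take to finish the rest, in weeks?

108/13 weeks

In 3 weeks the red crew does 3/39 = 1/13 of the job, leaving 12/13.
The blue crew works at 1/9 per week, so finishing takes 12/13 ÷ 1/9 = 108/13 weeks.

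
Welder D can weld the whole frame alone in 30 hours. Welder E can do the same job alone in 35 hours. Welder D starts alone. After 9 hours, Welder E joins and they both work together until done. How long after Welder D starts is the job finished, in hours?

In the first 9 hours Welder D alone does 9/30 = 3/10 of the job, leaving 7/10.
Once everyone is working, combined rate: 1/30 + 1/35 = (7 + 6)/210 = 13/210 per hour.
Remaining 7/10 at 13/210 per hour takes 147/13 hours.
Total from the start = 9 + 147/13 = 264/13 hours.

264/13 hours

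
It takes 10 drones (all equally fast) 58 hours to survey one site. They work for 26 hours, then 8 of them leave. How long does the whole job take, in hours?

One drone does 1/580 of the job per hour.
After 26 hours with 10 drones, 13/29 is done (16/29 left).
With 2 drones the rate is 2/580 = 1/290, so the rest takes 16/29 ÷ 1/290 = 160 hours.
Total = 26 + 160 = 186 hours.

186 hours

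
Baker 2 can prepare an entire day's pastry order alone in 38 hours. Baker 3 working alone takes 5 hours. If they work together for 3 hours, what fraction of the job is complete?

129/190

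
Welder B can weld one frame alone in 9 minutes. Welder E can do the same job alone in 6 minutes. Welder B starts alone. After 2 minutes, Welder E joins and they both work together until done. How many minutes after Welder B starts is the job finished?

24/5 minutes

In the first 2 minutes Welder B alone does 2/9 of the job, leaving 7/9.
Once everyone is working, combined rate: 1/9 + 1/6 = (2 + 3)/18 = 5/18 per minute.
Remaining 7/9 at 5/18 per minute takes 14/5 minutes.
Total from the start = 2 + 14/5 = 24/5 minutes.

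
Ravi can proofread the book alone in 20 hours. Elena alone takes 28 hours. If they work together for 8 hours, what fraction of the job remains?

Combined rate: 1/20 + 1/28 = (7 + 5)/140 = 12/140 = 3/35 per hour.
In 8 hours they complete 8·3/35 = 24/35 of the job.
So 11/35 remains.

11/35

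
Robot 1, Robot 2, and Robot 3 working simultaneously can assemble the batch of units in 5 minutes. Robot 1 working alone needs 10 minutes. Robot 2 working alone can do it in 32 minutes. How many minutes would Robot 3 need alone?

Combined rate is 1/5 per minute.
Known contribution: 1/10 + 1/32 = (16 + 5)/160 = 21/160 per minute.
So Robot 3's rate is 1/5 − 21/160 = 11/160, meaning 160/11 minutes alone.

160/11 minutes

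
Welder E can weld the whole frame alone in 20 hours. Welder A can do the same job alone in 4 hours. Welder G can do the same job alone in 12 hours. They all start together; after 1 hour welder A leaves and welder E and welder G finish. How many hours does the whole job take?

In the first 1 hour the combined rate is 23/60, so 23/60 of the job is done, leaving 37/60.
After welder A leaves the rate is 2/15 per hour; the remaining 37/60 takes 37/8 hours.
Total = 1 + 37/8 = 45/8 hours.

45/8 hours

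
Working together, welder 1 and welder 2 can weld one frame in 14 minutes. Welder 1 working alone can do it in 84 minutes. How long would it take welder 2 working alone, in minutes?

84/5 minutes

Combined rate is 1/14 per minute.
Known contribution: 1/84 per minute.
So welder 2's rate is 1/14 − 1/84 = 5/84, meaning 84/5 minutes alone.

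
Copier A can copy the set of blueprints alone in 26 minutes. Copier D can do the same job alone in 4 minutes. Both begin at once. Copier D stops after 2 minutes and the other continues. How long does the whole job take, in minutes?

13 minutes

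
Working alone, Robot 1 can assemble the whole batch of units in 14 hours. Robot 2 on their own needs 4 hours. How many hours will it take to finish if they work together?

28/9 hours

Combined rate: 1/14 + 1/4 = (2 + 7)/28 = 9/28 per hour.
Time = 1 ÷ (9/28) = 28/9 hours.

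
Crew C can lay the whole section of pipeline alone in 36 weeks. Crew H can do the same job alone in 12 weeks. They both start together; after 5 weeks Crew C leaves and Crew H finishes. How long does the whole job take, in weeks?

In the first 5 weeks the combined rate is 1/9, so 5/9 of the job is done, leaving 4/9.
After Crew C leaves the rate is 1/12 per week; the remaining 4/9 takes 16/3 weeks.
Total = 5 + 16/3 = 31/3 weeks.

31/3 weeks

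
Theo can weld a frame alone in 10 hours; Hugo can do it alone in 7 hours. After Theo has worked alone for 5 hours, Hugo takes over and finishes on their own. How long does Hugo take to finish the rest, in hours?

7/2 hours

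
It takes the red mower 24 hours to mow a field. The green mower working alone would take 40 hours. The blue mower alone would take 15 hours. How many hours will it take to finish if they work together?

15/2 hours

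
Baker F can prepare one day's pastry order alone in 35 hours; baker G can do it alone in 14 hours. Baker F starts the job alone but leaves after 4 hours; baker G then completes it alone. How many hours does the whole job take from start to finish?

82/5 hours

In 4 hours baker F does 4/35 of the job, leaving 31/35.
Baker G works at 1/14 per hour, so finishing takes 31/35 ÷ 1/14 = 62/5 hours.
Total time = 4 + 62/5 = 82/5 hours.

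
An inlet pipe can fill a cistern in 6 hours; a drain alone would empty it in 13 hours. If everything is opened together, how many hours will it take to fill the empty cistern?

Net rate = 1/6 − 1/13 = (13 − 6)/78 = 7/78 per hour.
Filling time = 1 ÷ (7/78) = 78/7 hours.

78/7 hours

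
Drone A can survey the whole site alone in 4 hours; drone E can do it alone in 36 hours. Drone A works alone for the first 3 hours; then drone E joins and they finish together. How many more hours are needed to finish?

9/10 hours

In 3 hours drone A does 3/4 of the job, leaving 1/4.
Drone A and drone E together work at 5/18 per hour, so finishing takes 1/4 ÷ 5/18 = 9/10 hours.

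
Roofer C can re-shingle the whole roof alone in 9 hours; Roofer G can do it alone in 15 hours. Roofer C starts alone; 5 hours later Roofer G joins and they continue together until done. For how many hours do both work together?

5/2 hours

In 5 hours Roofer C does 5/9 of the job, leaving 4/9.
Roofer C and Roofer G together work at 8/45 per hour, so finishing takes 4/9 ÷ 8/45 = 5/2 hours.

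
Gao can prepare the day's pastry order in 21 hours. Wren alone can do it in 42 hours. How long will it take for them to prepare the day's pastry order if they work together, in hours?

Combined rate: 1/21 + 1/42 = (2 + 1)/42 = 3/42 = 1/14 per hour.
Time = 1 ÷ (1/14) = 14 hours.

14 hours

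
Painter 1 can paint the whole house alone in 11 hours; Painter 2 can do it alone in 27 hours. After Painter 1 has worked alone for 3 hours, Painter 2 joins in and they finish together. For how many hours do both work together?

108/19 hours

In 3 hours Painter 1 does 3/11 of the job, leaving 8/11.
Painter 1 and Painter 2 together work at 38/297 per hour, so finishing takes 8/11 ÷ 38/297 = 108/19 hours.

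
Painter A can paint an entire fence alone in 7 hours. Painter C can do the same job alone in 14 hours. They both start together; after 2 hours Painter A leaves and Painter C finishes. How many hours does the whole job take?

In the first 2 hours the combined rate is 3/14, so 3/7 of the job is done, leaving 4/7.
After Painter A leaves the rate is 1/14 per hour; the remaining 4/7 takes 8 hours.
Total = 2 + 8 = 10 hours.

10 hours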